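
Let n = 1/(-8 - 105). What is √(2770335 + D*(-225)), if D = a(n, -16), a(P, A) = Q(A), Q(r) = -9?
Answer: 6*√77010 ≈ 1665.0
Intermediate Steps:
n = -1/113 (n = 1/(-113) = -1/113 ≈ -0.0088496)
a(P, A) = -9
D = -9
√(2770335 + D*(-225)) = √(2770335 - 9*(-225)) = √(2770335 + 2025) = √2772360 = 6*√77010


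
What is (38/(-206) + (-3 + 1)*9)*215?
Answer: -402695/103 ≈ -3909.7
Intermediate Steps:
(38/(-206) + (-3 + 1)*9)*215 = (38*(-1/206) - 2*9)*215 = (-19/103 - 18)*215 = -1873/103*215 = -402695/103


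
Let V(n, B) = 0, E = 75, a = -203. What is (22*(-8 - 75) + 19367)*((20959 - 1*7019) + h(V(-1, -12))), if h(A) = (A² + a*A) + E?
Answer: 245837115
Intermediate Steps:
h(A) = 75 + A² - 203*A (h(A) = (A² - 203*A) + 75 = 75 + A² - 203*A)
(22*(-8 - 75) + 19367)*((20959 - 1*7019) + h(V(-1, -12))) = (22*(-8 - 75) + 19367)*((20959 - 1*7019) + (75 + 0² - 203*0)) = (22*(-83) + 19367)*((20959 - 7019) + (75 + 0 + 0)) = (-1826 + 19367)*(13940 + 75) = 17541*14015 = 245837115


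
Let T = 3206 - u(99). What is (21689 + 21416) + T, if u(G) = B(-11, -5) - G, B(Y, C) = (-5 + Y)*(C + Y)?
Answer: 46154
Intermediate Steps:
u(G) = 256 - G (u(G) = ((-11)² - 5*(-5) - 5*(-11) - 5*(-11)) - G = (121 + 25 + 55 + 55) - G = 256 - G)
T = 3049 (T = 3206 - (256 - 1*99) = 3206 - (256 - 99) = 3206 - 1*157 = 3206 - 157 = 3049)
(21689 + 21416) + T = (21689 + 21416) + 3049 = 43105 + 3049 = 46154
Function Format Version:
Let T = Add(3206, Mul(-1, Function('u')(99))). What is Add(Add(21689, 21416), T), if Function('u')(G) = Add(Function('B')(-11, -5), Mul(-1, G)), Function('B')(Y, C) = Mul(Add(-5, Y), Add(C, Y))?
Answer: 46154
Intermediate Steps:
Function('u')(G) = Add(256, Mul(-1, G)) (Function('u')(G) = Add(Add(Pow(-11, 2), Mul(-5, -5), Mul(-5, -11), Mul(-5, -11)), Mul(-1, G)) = Add(Add(121, 25, 55, 55), Mul(-1, G)) = Add(256, Mul(-1, G)))
T = 3049 (T = Add(3206, Mul(-1, Add(256, Mul(-1, 99)))) = Add(3206, Mul(-1, Add(256, -99))) = Add(3206, Mul(-1, 157)) = Add(3206, -157) = 3049)
Add(Add(21689, 21416), T) = Add(Add(21689, 21416), 3049) = Add(43105, 3049) = 46154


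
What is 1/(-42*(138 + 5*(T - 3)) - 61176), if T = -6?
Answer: -1/65082 ≈ -1.5365e-5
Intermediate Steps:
1/(-42*(138 + 5*(T - 3)) - 61176) = 1/(-42*(138 + 5*(-6 - 3)) - 61176) = 1/(-42*(138 + 5*(-9)) - 61176) = 1/(-42*(138 - 45) - 61176) = 1/(-42*93 - 61176) = 1/(-3906 - 61176) = 1/(-65082) = -1/65082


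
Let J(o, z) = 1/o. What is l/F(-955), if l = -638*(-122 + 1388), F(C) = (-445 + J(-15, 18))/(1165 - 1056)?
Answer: 330150645/1669 ≈ 1.9781e+5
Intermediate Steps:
F(C) = -6676/1635 (F(C) = (-445 + 1/(-15))/(1165 - 1056) = (-445 - 1/15)/109 = -6676/15*1/109 = -6676/1635)
l = -807708 (l = -638*1266 = -807708)
l/F(-955) = -807708/(-6676/1635) = -807708*(-1635/6676) = 330150645/1669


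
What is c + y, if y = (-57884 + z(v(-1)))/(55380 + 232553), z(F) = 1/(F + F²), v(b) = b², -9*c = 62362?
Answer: -35913197395/5182794 ≈ -6929.3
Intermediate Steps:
c = -62362/9 (c = -⅑*62362 = -62362/9 ≈ -6929.1)
y = -115767/575866 (y = (-57884 + 1/(((-1)²)*(1 + (-1)²)))/(55380 + 232553) = (-57884 + 1/(1*(1 + 1)))/287933 = (-57884 + 1/2)*(1/287933) = (-57884 + 1*(½))*(1/287933) = (-57884 + ½)*(1/287933) = -115767/2*1/287933 = -115767/575866 ≈ -0.20103)
c + y = -62362/9 - 115767/575866 = -35913197395/5182794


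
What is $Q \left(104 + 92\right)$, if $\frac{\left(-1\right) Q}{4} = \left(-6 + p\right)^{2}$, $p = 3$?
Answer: $-7056$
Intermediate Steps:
$Q = -36$ ($Q = - 4 \left(-6 + 3\right)^{2} = - 4 \left(-3\right)^{2} = \left(-4\right) 9 = -36$)
$Q \left(104 + 92\right) = - 36 \left(104 + 92\right) = \left(-36\right) 196 = -7056$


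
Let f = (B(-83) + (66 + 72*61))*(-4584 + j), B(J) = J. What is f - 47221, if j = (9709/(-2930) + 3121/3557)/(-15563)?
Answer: -652106947372846921/32439548326 ≈ -2.0102e+7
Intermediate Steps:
j = 25390383/162197741630 (j = (9709*(-1/2930) + 3121*(1/3557))*(-1/15563) = (-9709/2930 + 3121/3557)*(-1/15563) = -25390383/10422010*(-1/15563) = 25390383/162197741630 ≈ 0.00015654)
f = -650575119461344875/32439548326 (f = (-83 + (66 + 72*61))*(-4584 + 25390383/162197741630) = (-83 + (66 + 4392))*(-743514422241537/162197741630) = (-83 + 4458)*(-743514422241537/162197741630) = 4375*(-743514422241537/162197741630) = -650575119461344875/32439548326 ≈ -2.0055e+7)
f - 47221 = -650575119461344875/32439548326 - 47221 = -652106947372846921/32439548326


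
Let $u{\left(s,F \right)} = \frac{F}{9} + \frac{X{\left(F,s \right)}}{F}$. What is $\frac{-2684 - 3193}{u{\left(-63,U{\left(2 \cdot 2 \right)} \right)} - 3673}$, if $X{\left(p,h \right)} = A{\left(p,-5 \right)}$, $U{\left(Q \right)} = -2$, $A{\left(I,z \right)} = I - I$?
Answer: $\frac{52893}{33059} \approx 1.6$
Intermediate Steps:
$A{\left(I,z \right)} = 0$
$X{\left(p,h \right)} = 0$
$u{\left(s,F \right)} = \frac{F}{9}$ ($u{\left(s,F \right)} = \frac{F}{9} + \frac{0}{F} = F \frac{1}{9} + 0 = \frac{F}{9} + 0 = \frac{F}{9}$)
$\frac{-2684 - 3193}{u{\left(-63,U{\left(2 \cdot 2 \right)} \right)} - 3673} = \frac{-2684 - 3193}{\frac{1}{9} \left(-2\right) - 3673} = - \frac{5877}{- \frac{2}{9} - 3673} = - \frac{5877}{- \frac{33059}{9}} = \left(-5877\right) \left(- \frac{9}{33059}\right) = \frac{52893}{33059}$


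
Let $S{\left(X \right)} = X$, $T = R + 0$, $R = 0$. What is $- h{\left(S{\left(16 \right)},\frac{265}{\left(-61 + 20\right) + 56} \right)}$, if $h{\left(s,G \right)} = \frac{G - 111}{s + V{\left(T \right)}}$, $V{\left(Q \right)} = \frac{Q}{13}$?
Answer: $\frac{35}{6} \approx 5.8333$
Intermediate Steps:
$T = 0$ ($T = 0 + 0 = 0$)
$V{\left(Q \right)} = \frac{Q}{13}$ ($V{\left(Q \right)} = Q \frac{1}{13} = \frac{Q}{13}$)
$h{\left(s,G \right)} = \frac{-111 + G}{s}$ ($h{\left(s,G \right)} = \frac{G - 111}{s + \frac{1}{13} \cdot 0} = \frac{-111 + G}{s + 0} = \frac{-111 + G}{s}$)
$- h{\left(S{\left(16 \right)},\frac{265}{\left(-61 + 20\right) + 56} \right)} = - \frac{-111 + \frac{265}{\left(-61 + 20\right) + 56}}{16} = - \frac{-111 + \frac{265}{-41 + 56}}{16} = - \frac{-111 + \frac{265}{15}}{16} = - \frac{-111 + 265 \cdot \frac{1}{15}}{16} = - \frac{-111 + \frac{53}{3}}{16} = - \frac{-280}{16 \cdot 3} = \left(-1\right) \left(- \frac{35}{6}\right) = \frac{35}{6}$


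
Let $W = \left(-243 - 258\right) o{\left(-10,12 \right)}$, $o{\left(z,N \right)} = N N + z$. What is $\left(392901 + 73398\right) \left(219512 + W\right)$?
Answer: $71053709022$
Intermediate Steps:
$o{\left(z,N \right)} = z + N^{2}$ ($o{\left(z,N \right)} = N^{2} + z = z + N^{2}$)
$W = -67134$ ($W = \left(-243 - 258\right) \left(-10 + 12^{2}\right) = - 501 \left(-10 + 144\right) = \left(-501\right) 134 = -67134$)
$\left(392901 + 73398\right) \left(219512 + W\right) = \left(392901 + 73398\right) \left(219512 - 67134\right) = 466299 \cdot 152378 = 71053709022$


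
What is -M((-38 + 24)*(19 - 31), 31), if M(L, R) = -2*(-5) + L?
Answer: -178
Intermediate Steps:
M(L, R) = 10 + L
-M((-38 + 24)*(19 - 31), 31) = -(10 + (-38 + 24)*(19 - 31)) = -(10 - 14*(-12)) = -(10 + 168) = -1*178 = -178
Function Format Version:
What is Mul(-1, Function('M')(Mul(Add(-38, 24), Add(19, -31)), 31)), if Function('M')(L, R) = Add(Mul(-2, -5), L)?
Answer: -178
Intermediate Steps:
Function('M')(L, R) = Add(10, L)
Mul(-1, Function('M')(Mul(Add(-38, 24), Add(19, -31)), 31)) = Mul(-1, Add(10, Mul(Add(-38, 24), Add(19, -31)))) = Mul(-1, Add(10, Mul(-14, -12))) = Mul(-1, Add(10, 168)) = Mul(-1, 178) = -178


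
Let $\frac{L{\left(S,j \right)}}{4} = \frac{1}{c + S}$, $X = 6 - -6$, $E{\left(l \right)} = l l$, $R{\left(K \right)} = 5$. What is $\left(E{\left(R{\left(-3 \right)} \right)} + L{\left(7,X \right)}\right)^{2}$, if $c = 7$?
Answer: $\frac{31329}{49} \approx 639.37$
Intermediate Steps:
$E{\left(l \right)} = l^{2}$
$X = 12$ ($X = 6 + 6 = 12$)
$L{\left(S,j \right)} = \frac{4}{7 + S}$
$\left(E{\left(R{\left(-3 \right)} \right)} + L{\left(7,X \right)}\right)^{2} = \left(5^{2} + \frac{4}{7 + 7}\right)^{2} = \left(25 + \frac{4}{14}\right)^{2} = \left(25 + 4 \cdot \frac{1}{14}\right)^{2} = \left(25 + \frac{2}{7}\right)^{2} = \left(\frac{177}{7}\right)^{2} = \frac{31329}{49}$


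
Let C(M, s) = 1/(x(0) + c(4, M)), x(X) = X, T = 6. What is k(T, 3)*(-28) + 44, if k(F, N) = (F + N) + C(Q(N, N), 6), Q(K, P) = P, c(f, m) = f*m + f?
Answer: -839/4 ≈ -209.75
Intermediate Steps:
c(f, m) = f + f*m
C(M, s) = 1/(4 + 4*M) (C(M, s) = 1/(0 + 4*(1 + M)) = 1/(0 + (4 + 4*M)) = 1/(4 + 4*M))
k(F, N) = F + N + 1/(4*(1 + N)) (k(F, N) = (F + N) + 1/(4*(1 + N)) = F + N + 1/(4*(1 + N)))
k(T, 3)*(-28) + 44 = ((¼ + (1 + 3)*(6 + 3))/(1 + 3))*(-28) + 44 = ((¼ + 4*9)/4)*(-28) + 44 = ((¼ + 36)/4)*(-28) + 44 = ((¼)*(145/4))*(-28) + 44 = (145/16)*(-28) + 44 = -1015/4 + 44 = -839/4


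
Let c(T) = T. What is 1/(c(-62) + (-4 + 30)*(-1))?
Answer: -1/88 ≈ -0.011364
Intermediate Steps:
1/(c(-62) + (-4 + 30)*(-1)) = 1/(-62 + (-4 + 30)*(-1)) = 1/(-62 + 26*(-1)) = 1/(-62 - 26) = 1/(-88) = -1/88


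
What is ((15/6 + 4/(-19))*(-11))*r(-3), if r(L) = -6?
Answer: 2871/19 ≈ 151.11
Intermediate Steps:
((15/6 + 4/(-19))*(-11))*r(-3) = ((15/6 + 4/(-19))*(-11))*(-6) = ((15*(⅙) + 4*(-1/19))*(-11))*(-6) = ((5/2 - 4/19)*(-11))*(-6) = ((87/38)*(-11))*(-6) = -957/38*(-6) = 2871/19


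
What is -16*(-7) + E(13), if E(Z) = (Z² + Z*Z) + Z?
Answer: 463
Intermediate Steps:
E(Z) = Z + 2*Z² (E(Z) = (Z² + Z²) + Z = 2*Z² + Z = Z + 2*Z²)
-16*(-7) + E(13) = -16*(-7) + 13*(1 + 2*13) = 112 + 13*(1 + 26) = 112 + 13*27 = 112 + 351 = 463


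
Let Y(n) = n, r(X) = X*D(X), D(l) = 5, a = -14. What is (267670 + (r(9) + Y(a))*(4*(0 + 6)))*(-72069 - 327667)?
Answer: -107294738704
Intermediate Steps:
r(X) = 5*X (r(X) = X*5 = 5*X)
(267670 + (r(9) + Y(a))*(4*(0 + 6)))*(-72069 - 327667) = (267670 + (5*9 - 14)*(4*(0 + 6)))*(-72069 - 327667) = (267670 + (45 - 14)*(4*6))*(-399736) = (267670 + 31*24)*(-399736) = (267670 + 744)*(-399736) = 268414*(-399736) = -107294738704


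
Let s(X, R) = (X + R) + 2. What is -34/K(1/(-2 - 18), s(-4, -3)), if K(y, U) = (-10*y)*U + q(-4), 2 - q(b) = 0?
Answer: 68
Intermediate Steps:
s(X, R) = 2 + R + X (s(X, R) = (R + X) + 2 = 2 + R + X)
q(b) = 2 (q(b) = 2 - 1*0 = 2 + 0 = 2)
K(y, U) = 2 - 10*U*y (K(y, U) = (-10*y)*U + 2 = -10*U*y + 2 = 2 - 10*U*y)
-34/K(1/(-2 - 18), s(-4, -3)) = -34/(2 - 10*(2 - 3 - 4)/(-2 - 18)) = -34/(2 - 10*(-5)/(-20)) = -34/(2 - 10*(-5)*(-1/20)) = -34/(2 - 5/2) = -34/(-½) = -34*(-2) = 68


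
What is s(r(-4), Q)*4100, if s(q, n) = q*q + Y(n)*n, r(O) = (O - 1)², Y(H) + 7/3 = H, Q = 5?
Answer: 7851500/3 ≈ 2.6172e+6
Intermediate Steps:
Y(H) = -7/3 + H
r(O) = (-1 + O)²
s(q, n) = q² + n*(-7/3 + n) (s(q, n) = q*q + (-7/3 + n)*n = q² + n*(-7/3 + n))
s(r(-4), Q)*4100 = (5² + ((-1 - 4)²)² - 7/3*5)*4100 = (25 + ((-5)²)² - 35/3)*4100 = (25 + 25² - 35/3)*4100 = (25 + 625 - 35/3)*4100 = (1915/3)*4100 = 7851500/3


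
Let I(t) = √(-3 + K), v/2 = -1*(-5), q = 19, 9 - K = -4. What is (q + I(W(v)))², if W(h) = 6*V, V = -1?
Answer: (19 + √10)² ≈ 491.17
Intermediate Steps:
K = 13 (K = 9 - 1*(-4) = 9 + 4 = 13)
v = 10 (v = 2*(-1*(-5)) = 2*5 = 10)
W(h) = -6 (W(h) = 6*(-1) = -6)
I(t) = √10 (I(t) = √(-3 + 13) = √10)
(q + I(W(v)))² = (19 + √10)²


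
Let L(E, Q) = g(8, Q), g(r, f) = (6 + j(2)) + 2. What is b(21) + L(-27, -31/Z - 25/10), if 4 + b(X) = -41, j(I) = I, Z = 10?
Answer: -35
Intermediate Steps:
b(X) = -45 (b(X) = -4 - 41 = -45)
g(r, f) = 10 (g(r, f) = (6 + 2) + 2 = 8 + 2 = 10)
L(E, Q) = 10
b(21) + L(-27, -31/Z - 25/10) = -45 + 10 = -35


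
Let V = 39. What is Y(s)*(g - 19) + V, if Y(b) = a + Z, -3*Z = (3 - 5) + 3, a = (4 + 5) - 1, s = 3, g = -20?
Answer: -260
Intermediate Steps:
a = 8 (a = 9 - 1 = 8)
Z = -⅓ (Z = -((3 - 5) + 3)/3 = -(-2 + 3)/3 = -⅓*1 = -⅓ ≈ -0.33333)
Y(b) = 23/3 (Y(b) = 8 - ⅓ = 23/3)
Y(s)*(g - 19) + V = 23*(-20 - 19)/3 + 39 = (23/3)*(-39) + 39 = -299 + 39 = -260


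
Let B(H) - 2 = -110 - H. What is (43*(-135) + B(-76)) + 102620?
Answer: 96783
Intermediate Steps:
B(H) = -108 - H (B(H) = 2 + (-110 - H) = -108 - H)
(43*(-135) + B(-76)) + 102620 = (43*(-135) + (-108 - 1*(-76))) + 102620 = (-5805 + (-108 + 76)) + 102620 = (-5805 - 32) + 102620 = -5837 + 102620 = 96783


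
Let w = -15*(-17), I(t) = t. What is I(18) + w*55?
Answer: 14043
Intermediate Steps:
w = 255
I(18) + w*55 = 18 + 255*55 = 18 + 14025 = 14043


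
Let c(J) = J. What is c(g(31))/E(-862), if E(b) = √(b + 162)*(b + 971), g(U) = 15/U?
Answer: -3*I*√7/47306 ≈ -0.00016779*I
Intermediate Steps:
E(b) = √(162 + b)*(971 + b)
c(g(31))/E(-862) = (15/31)/((√(162 - 862)*(971 - 862))) = (15*(1/31))/((√(-700)*109)) = 15/(31*(((10*I*√7)*109))) = 15/(31*((1090*I*√7))) = 15*(-I*√7/7630)/31 = -3*I*√7/47306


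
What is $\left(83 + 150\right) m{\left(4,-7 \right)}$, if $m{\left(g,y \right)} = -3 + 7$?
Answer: $932$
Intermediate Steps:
$m{\left(g,y \right)} = 4$
$\left(83 + 150\right) m{\left(4,-7 \right)} = \left(83 + 150\right) 4 = 233 \cdot 4 = 932$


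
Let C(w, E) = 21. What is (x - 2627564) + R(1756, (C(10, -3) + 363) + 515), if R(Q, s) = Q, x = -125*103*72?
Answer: -3552808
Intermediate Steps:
x = -927000 (x = -12875*72 = -927000)
(x - 2627564) + R(1756, (C(10, -3) + 363) + 515) = (-927000 - 2627564) + 1756 = -3554564 + 1756 = -3552808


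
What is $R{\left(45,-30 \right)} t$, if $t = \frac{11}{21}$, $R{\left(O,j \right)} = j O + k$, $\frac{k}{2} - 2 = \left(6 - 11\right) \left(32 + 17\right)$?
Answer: $- \frac{6732}{7} \approx -961.71$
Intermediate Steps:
$k = -486$ ($k = 4 + 2 \left(6 - 11\right) \left(32 + 17\right) = 4 + 2 \left(\left(-5\right) 49\right) = 4 + 2 \left(-245\right) = 4 - 490 = -486$)
$R{\left(O,j \right)} = -486 + O j$ ($R{\left(O,j \right)} = j O - 486 = O j - 486 = -486 + O j$)
$t = \frac{11}{21}$ ($t = 11 \cdot \frac{1}{21} = \frac{11}{21} \approx 0.52381$)
$R{\left(45,-30 \right)} t = \left(-486 + 45 \left(-30\right)\right) \frac{11}{21} = \left(-486 - 1350\right) \frac{11}{21} = \left(-1836\right) \frac{11}{21} = - \frac{6732}{7}$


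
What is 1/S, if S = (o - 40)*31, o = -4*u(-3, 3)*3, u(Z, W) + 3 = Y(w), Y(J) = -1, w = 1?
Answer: 1/248 ≈ 0.0040323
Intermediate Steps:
u(Z, W) = -4 (u(Z, W) = -3 - 1 = -4)
o = 48 (o = -4*(-4)*3 = 16*3 = 48)
S = 248 (S = (48 - 40)*31 = 8*31 = 248)
1/S = 1/248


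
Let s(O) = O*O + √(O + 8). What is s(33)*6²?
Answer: 39204 + 36*√41 ≈ 39435.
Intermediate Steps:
s(O) = O² + √(8 + O)
s(33)*6² = (33² + √(8 + 33))*6² = (1089 + √41)*36 = 39204 + 36*√41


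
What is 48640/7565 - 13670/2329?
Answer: 116106/207281 ≈ 0.56014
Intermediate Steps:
48640/7565 - 13670/2329 = 48640*(1/7565) - 13670*1/2329 = 9728/1513 - 13670/2329 = 116106/207281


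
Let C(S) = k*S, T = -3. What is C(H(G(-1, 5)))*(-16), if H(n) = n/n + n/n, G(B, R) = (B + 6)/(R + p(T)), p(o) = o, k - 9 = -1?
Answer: -256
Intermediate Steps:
k = 8 (k = 9 - 1 = 8)
G(B, R) = (6 + B)/(-3 + R) (G(B, R) = (B + 6)/(R - 3) = (6 + B)/(-3 + R))
H(n) = 2 (H(n) = 1 + 1 = 2)
C(S) = 8*S
C(H(G(-1, 5)))*(-16) = (8*2)*(-16) = 16*(-16) = -256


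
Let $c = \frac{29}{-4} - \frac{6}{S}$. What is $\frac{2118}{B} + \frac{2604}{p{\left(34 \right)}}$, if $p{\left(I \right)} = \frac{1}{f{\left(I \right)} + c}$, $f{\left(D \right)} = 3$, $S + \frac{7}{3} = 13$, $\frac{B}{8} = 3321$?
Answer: $- \frac{13872559}{1107} \approx -12532.0$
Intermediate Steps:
$B = 26568$ ($B = 8 \cdot 3321 = 26568$)
$S = \frac{32}{3}$ ($S = - \frac{7}{3} + 13 = \frac{32}{3} \approx 10.667$)
$c = - \frac{125}{16}$ ($c = \frac{29}{-4} - \frac{6}{\frac{32}{3}} = 29 \left(- \frac{1}{4}\right) - \frac{9}{16} = - \frac{29}{4} - \frac{9}{16} = - \frac{125}{16} \approx -7.8125$)
$p{\left(I \right)} = - \frac{16}{77}$ ($p{\left(I \right)} = \frac{1}{3 - \frac{125}{16}} = \frac{1}{- \frac{77}{16}} = - \frac{16}{77}$)
$\frac{2118}{B} + \frac{2604}{p{\left(34 \right)}} = \frac{2118}{26568} + \frac{2604}{- \frac{16}{77}} = 2118 \cdot \frac{1}{26568} + 2604 \left(- \frac{77}{16}\right) = \frac{353}{4428} - \frac{50127}{4} = - \frac{13872559}{1107}$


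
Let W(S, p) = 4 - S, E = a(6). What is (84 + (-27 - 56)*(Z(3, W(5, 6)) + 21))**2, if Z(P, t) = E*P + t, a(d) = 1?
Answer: 3330625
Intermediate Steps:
E = 1
Z(P, t) = P + t (Z(P, t) = 1*P + t = P + t)
(84 + (-27 - 56)*(Z(3, W(5, 6)) + 21))**2 = (84 + (-27 - 56)*((3 + (4 - 1*5)) + 21))**2 = (84 - 83*((3 + (4 - 5)) + 21))**2 = (84 - 83*((3 - 1) + 21))**2 = (84 - 83*(2 + 21))**2 = (84 - 83*23)**2 = (84 - 1909)**2 = (-1825)**2 = 3330625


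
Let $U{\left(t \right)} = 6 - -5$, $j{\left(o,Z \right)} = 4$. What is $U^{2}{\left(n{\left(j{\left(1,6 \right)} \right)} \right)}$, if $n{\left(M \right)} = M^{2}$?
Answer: $121$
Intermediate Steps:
$U{\left(t \right)} = 11$ ($U{\left(t \right)} = 6 + 5 = 11$)
$U^{2}{\left(n{\left(j{\left(1,6 \right)} \right)} \right)} = 11^{2} = 121$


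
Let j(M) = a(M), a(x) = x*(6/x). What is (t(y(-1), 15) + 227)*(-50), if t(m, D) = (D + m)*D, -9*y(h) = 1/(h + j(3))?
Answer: -67750/3 ≈ -22583.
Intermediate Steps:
a(x) = 6
j(M) = 6
y(h) = -1/(9*(6 + h)) (y(h) = -1/(9*(h + 6)) = -1/(9*(6 + h)))
t(m, D) = D*(D + m)
(t(y(-1), 15) + 227)*(-50) = (15*(15 - 1/(54 + 9*(-1))) + 227)*(-50) = (15*(15 - 1/(54 - 9)) + 227)*(-50) = (15*(15 - 1/45) + 227)*(-50) = (15*(674/45) + 227)*(-50) = (674/3 + 227)*(-50) = (1355/3)*(-50) = -67750/3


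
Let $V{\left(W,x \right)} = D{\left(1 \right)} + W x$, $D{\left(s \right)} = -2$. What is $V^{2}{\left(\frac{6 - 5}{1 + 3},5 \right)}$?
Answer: $\frac{9}{16} \approx 0.5625$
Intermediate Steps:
$V{\left(W,x \right)} = -2 + W x$
$V^{2}{\left(\frac{6 - 5}{1 + 3},5 \right)} = \left(-2 + \frac{6 - 5}{1 + 3} \cdot 5\right)^{2} = \left(-2 + 1 \cdot \frac{1}{4} \cdot 5\right)^{2} = \left(-2 + \frac{1}{4} \cdot 5\right)^{2} = \left(-2 + \frac{5}{4}\right)^{2} = \left(- \frac{3}{4}\right)^{2} = \frac{9}{16}$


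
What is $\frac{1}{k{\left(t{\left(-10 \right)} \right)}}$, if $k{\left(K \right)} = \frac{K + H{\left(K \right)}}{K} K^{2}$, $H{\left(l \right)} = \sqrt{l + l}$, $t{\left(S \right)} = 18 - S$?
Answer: $\frac{1}{728} - \frac{\sqrt{14}}{10192} \approx 0.0010065$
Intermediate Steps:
$H{\left(l \right)} = \sqrt{2} \sqrt{l}$ ($H{\left(l \right)} = \sqrt{2 l} = \sqrt{2} \sqrt{l}$)
$k{\left(K \right)} = K \left(K + \sqrt{2} \sqrt{K}\right)$ ($k{\left(K \right)} = \frac{K + \sqrt{2} \sqrt{K}}{K} K^{2} = K \left(K + \sqrt{2} \sqrt{K}\right)$)
$\frac{1}{k{\left(t{\left(-10 \right)} \right)}} = \frac{1}{\left(18 - -10\right) \left(\left(18 - -10\right) + \sqrt{2} \sqrt{18 - -10}\right)} = \frac{1}{\left(18 + 10\right) \left(\left(18 + 10\right) + \sqrt{2} \sqrt{18 + 10}\right)} = \frac{1}{28 \left(28 + \sqrt{2} \sqrt{28}\right)} = \frac{1}{28 \left(28 + \sqrt{2} \cdot 2 \sqrt{7}\right)} = \frac{1}{28 \left(28 + 2 \sqrt{14}\right)} = \frac{1}{784 + 56 \sqrt{14}}$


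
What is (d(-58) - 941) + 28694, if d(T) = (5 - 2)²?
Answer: 27762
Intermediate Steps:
d(T) = 9 (d(T) = 3² = 9)
(d(-58) - 941) + 28694 = (9 - 941) + 28694 = -932 + 28694 = 27762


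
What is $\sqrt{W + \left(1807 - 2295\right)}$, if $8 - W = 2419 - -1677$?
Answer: $4 i \sqrt{286} \approx 67.646 i$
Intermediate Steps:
$W = -4088$ ($W = 8 - \left(2419 - -1677\right) = 8 - \left(2419 + 1677\right) = 8 - 4096 = -4088$)
$\sqrt{W + \left(1807 - 2295\right)} = \sqrt{-4088 + \left(1807 - 2295\right)} = \sqrt{-4088 - 488} = \sqrt{-4576} = 4 i \sqrt{286}$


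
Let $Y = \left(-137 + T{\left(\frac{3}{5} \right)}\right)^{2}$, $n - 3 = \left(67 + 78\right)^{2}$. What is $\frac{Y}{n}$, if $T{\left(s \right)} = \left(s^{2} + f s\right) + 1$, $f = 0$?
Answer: $\frac{11498881}{13142500} \approx 0.87494$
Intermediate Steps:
$T{\left(s \right)} = 1 + s^{2}$ ($T{\left(s \right)} = \left(s^{2} + 0 s\right) + 1 = \left(s^{2} + 0\right) + 1 = s^{2} + 1 = 1 + s^{2}$)
$n = 21028$ ($n = 3 + \left(67 + 78\right)^{2} = 3 + 145^{2} = 3 + 21025 = 21028$)
$Y = \frac{11498881}{625}$ ($Y = \left(-137 + \left(1 + \left(\frac{3}{5}\right)^{2}\right)\right)^{2} = \left(-137 + \left(1 + \frac{9}{25}\right)\right)^{2} = \left(-137 + \frac{34}{25}\right)^{2} = \left(- \frac{3391}{25}\right)^{2} = \frac{11498881}{625} \approx 18398.0$)
$\frac{Y}{n} = \frac{11498881}{625 \cdot 21028} = \frac{11498881}{625} \cdot \frac{1}{21028} = \frac{11498881}{13142500}$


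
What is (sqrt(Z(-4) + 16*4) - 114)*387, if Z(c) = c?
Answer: -44118 + 774*sqrt(15) ≈ -41120.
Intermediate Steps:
(sqrt(Z(-4) + 16*4) - 114)*387 = (sqrt(-4 + 16*4) - 114)*387 = (sqrt(-4 + 64) - 114)*387 = (sqrt(60) - 114)*387 = (2*sqrt(15) - 114)*387 = (-114 + 2*sqrt(15))*387 = -44118 + 774*sqrt(15)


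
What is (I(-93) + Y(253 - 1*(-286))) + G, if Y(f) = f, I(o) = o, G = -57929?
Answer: -57483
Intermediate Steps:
(I(-93) + Y(253 - 1*(-286))) + G = (-93 + (253 - 1*(-286))) - 57929 = (-93 + (253 + 286)) - 57929 = (-93 + 539) - 57929 = 446 - 57929 = -57483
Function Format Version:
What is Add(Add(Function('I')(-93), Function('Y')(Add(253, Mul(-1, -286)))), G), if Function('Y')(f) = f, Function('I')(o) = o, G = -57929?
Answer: -57483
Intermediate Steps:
Add(Add(Function('I')(-93), Function('Y')(Add(253, Mul(-1, -286)))), G) = Add(Add(-93, Add(253, Mul(-1, -286))), -57929) = Add(Add(-93, Add(253, 286)), -57929) = Add(Add(-93, 539), -57929) = Add(446, -57929) = -57483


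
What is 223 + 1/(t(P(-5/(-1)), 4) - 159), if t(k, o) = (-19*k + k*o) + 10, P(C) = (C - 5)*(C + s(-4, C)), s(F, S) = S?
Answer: 33226/149 ≈ 222.99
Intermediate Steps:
P(C) = 2*C*(-5 + C) (P(C) = (C - 5)*(C + C) = (-5 + C)*(2*C) = 2*C*(-5 + C))
t(k, o) = 10 - 19*k + k*o
223 + 1/(t(P(-5/(-1)), 4) - 159) = 223 + 1/((10 - 38*(-5/(-1))*(-5 - 5/(-1)) + (2*(-5/(-1))*(-5 - 5/(-1)))*4) - 159) = 223 + 1/((10 - 38*(-5*(-1))*(-5 - 5*(-1)) + (2*(-5*(-1))*(-5 - 5*(-1)))*4) - 159) = 223 + 1/((10 - 38*5*(-5 + 5) + (2*5*(-5 + 5))*4) - 159) = 223 + 1/((10 - 38*5*0 + (2*5*0)*4) - 159) = 223 + 1/((10 - 19*0 + 0*4) - 159) = 223 + 1/((10 + 0 + 0) - 159) = 223 + 1/(10 - 159) = 223 + 1/(-149) = 223 - 1/149 = 33226/149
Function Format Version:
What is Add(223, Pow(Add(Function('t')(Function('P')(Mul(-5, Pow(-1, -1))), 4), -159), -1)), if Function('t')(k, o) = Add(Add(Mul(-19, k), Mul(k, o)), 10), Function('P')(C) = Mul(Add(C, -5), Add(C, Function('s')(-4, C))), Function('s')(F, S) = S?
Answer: Rational(33226, 149) ≈ 222.99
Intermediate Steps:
Function('P')(C) = Mul(2, C, Add(-5, C)) (Function('P')(C) = Mul(Add(C, -5), Add(C, C)) = Mul(Add(-5, C), Mul(2, C)) = Mul(2, C, Add(-5, C)))
Function('t')(k, o) = Add(10, Mul(-19, k), Mul(k, o))
Add(223, Pow(Add(Function('t')(Function('P')(Mul(-5, Pow(-1, -1))), 4), -159), -1)) = Add(223, Pow(Add(Add(10, Mul(-19, Mul(2, Mul(-5, Pow(-1, -1)), Add(-5, Mul(-5, Pow(-1, -1))))), Mul(Mul(2, Mul(-5, Pow(-1, -1)), Add(-5, Mul(-5, Pow(-1, -1)))), 4)), -159), -1)) = Add(223, Pow(Add(Add(10, Mul(-19, Mul(2, Mul(-5, -1), Add(-5, Mul(-5, -1)))), Mul(Mul(2, Mul(-5, -1), Add(-5, Mul(-5, -1))), 4)), -159), -1)) = Add(223, Pow(Add(Add(10, Mul(-19, Mul(2, 5, Add(-5, 5))), Mul(Mul(2, 5, Add(-5, 5)), 4)), -159), -1)) = Add(223, Pow(Add(Add(10, Mul(-19, Mul(2, 5, 0)), Mul(Mul(2, 5, 0), 4)), -159), -1)) = Add(223, Pow(Add(Add(10, Mul(-19, 0), Mul(0, 4)), -159), -1)) = Add(223, Pow(Add(Add(10, 0, 0), -159), -1)) = Add(223, Pow(Add(10, -159), -1)) = Add(223, Pow(-149, -1)) = Add(223, Rational(-1, 149)) = Rational(33226, 149)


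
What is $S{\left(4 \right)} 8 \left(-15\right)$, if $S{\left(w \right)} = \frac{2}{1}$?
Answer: $-240$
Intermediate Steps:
$S{\left(w \right)} = 2$ ($S{\left(w \right)} = 2 \cdot 1 = 2$)
$S{\left(4 \right)} 8 \left(-15\right) = 2 \cdot 8 \left(-15\right) = 16 \left(-15\right) = -240$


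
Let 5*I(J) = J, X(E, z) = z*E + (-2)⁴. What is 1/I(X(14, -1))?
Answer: 5/2 ≈ 2.5000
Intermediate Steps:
X(E, z) = 16 + E*z (X(E, z) = E*z + 16 = 16 + E*z)
I(J) = J/5
1/I(X(14, -1)) = 1/((16 + 14*(-1))/5) = 1/((16 - 14)/5) = 1/((⅕)*2) = 1/(⅖) = 5/2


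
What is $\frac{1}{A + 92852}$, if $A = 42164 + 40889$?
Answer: $\frac{1}{175905} \approx 5.6849 \cdot 10^{-6}$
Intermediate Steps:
$A = 83053$
$\frac{1}{A + 92852} = \frac{1}{83053 + 92852} = \frac{1}{175905}$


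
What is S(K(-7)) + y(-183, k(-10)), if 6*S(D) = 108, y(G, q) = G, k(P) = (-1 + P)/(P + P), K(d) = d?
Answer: -165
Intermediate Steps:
k(P) = (-1 + P)/(2*P) (k(P) = (-1 + P)/((2*P)) = (-1 + P)*(1/(2*P)) = (-1 + P)/(2*P))
S(D) = 18 (S(D) = (1/6)*108 = 18)
S(K(-7)) + y(-183, k(-10)) = 18 - 183 = -165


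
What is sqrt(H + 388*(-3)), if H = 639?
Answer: 5*I*sqrt(21) ≈ 22.913*I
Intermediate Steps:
sqrt(H + 388*(-3)) = sqrt(639 + 388*(-3)) = sqrt(639 - 1164) = sqrt(-525) = 5*I*sqrt(21)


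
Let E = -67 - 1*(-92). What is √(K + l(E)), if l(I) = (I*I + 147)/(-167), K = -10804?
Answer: 12*I*√2093345/167 ≈ 103.96*I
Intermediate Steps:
E = 25 (E = -67 + 92 = 25)
l(I) = -147/167 - I²/167 (l(I) = (I² + 147)*(-1/167) = (147 + I²)*(-1/167) = -147/167 - I²/167)
√(K + l(E)) = √(-10804 + (-147/167 - 1/167*25²)) = √(-10804 + (-147/167 - 1/167*625)) = √(-10804 + (-147/167 - 625/167)) = √(-10804 - 772/167) = √(-1805040/167) = 12*I*√2093345/167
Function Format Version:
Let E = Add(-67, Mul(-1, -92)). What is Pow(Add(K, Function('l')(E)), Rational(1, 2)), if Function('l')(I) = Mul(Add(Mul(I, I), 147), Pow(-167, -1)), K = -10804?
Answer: Mul(Rational(12, 167), I, Pow(2093345, Rational(1, 2))) ≈ Mul(103.96, I)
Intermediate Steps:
E = 25 (E = Add(-67, 92) = 25)
Function('l')(I) = Add(Rational(-147, 167), Mul(Rational(-1, 167), Pow(I, 2))) (Function('l')(I) = Mul(Add(Pow(I, 2), 147), Rational(-1, 167)) = Mul(Add(147, Pow(I, 2)), Rational(-1, 167)) = Add(Rational(-147, 167), Mul(Rational(-1, 167), Pow(I, 2))))
Pow(Add(K, Function('l')(E)), Rational(1, 2)) = Pow(Add(-10804, Add(Rational(-147, 167), Mul(Rational(-1, 167), Pow(25, 2)))), Rational(1, 2)) = Pow(Add(-10804, Add(Rational(-147, 167), Mul(Rational(-1, 167), 625))), Rational(1, 2)) = Pow(Add(-10804, Add(Rational(-147, 167), Rational(-625, 167))), Rational(1, 2)) = Pow(Add(-10804, Rational(-772, 167)), Rational(1, 2)) = Pow(Rational(-1805040, 167), Rational(1, 2)) = Mul(Rational(12, 167), I, Pow(2093345, Rational(1, 2)))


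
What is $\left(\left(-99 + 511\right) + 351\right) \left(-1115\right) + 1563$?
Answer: $-849182$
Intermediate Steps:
$\left(\left(-99 + 511\right) + 351\right) \left(-1115\right) + 1563 = \left(412 + 351\right) \left(-1115\right) + 1563 = 763 \left(-1115\right) + 1563 = -850745 + 1563 = -849182$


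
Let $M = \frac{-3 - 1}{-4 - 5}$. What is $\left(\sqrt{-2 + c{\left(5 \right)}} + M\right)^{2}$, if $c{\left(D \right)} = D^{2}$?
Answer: $\frac{1879}{81} + \frac{8 \sqrt{23}}{9} \approx 27.46$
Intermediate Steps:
$M = \frac{4}{9}$ ($M = - \frac{4}{-9} = \left(-4\right) \left(- \frac{1}{9}\right) = \frac{4}{9} \approx 0.44444$)
$\left(\sqrt{-2 + c{\left(5 \right)}} + M\right)^{2} = \left(\sqrt{-2 + 5^{2}} + \frac{4}{9}\right)^{2} = \left(\sqrt{-2 + 25} + \frac{4}{9}\right)^{2} = \left(\sqrt{23} + \frac{4}{9}\right)^{2} = \left(\frac{4}{9} + \sqrt{23}\right)^{2}$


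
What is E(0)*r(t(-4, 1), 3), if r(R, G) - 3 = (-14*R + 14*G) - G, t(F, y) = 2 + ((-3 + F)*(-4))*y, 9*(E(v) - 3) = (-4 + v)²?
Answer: -1806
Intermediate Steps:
E(v) = 3 + (-4 + v)²/9
t(F, y) = 2 + y*(12 - 4*F) (t(F, y) = 2 + (12 - 4*F)*y = 2 + y*(12 - 4*F))
r(R, G) = 3 - 14*R + 13*G (r(R, G) = 3 + ((-14*R + 14*G) - G) = 3 + (-14*R + 13*G) = 3 - 14*R + 13*G)
E(0)*r(t(-4, 1), 3) = (3 + (-4 + 0)²/9)*(3 - 14*(2 + 12*1 - 4*(-4)*1) + 13*3) = (3 + (⅑)*(-4)²)*(3 - 14*(2 + 12 + 16) + 39) = (3 + (⅑)*16)*(3 - 14*30 + 39) = (3 + 16/9)*(3 - 420 + 39) = (43/9)*(-378) = -1806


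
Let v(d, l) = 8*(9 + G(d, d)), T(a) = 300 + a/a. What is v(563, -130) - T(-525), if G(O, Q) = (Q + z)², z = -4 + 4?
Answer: 2535523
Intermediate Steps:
z = 0
T(a) = 301 (T(a) = 300 + 1 = 301)
G(O, Q) = Q² (G(O, Q) = (Q + 0)² = Q²)
v(d, l) = 72 + 8*d² (v(d, l) = 8*(9 + d²) = 72 + 8*d²)
v(563, -130) - T(-525) = (72 + 8*563²) - 1*301 = (72 + 8*316969) - 301 = (72 + 2535752) - 301 = 2535824 - 301 = 2535523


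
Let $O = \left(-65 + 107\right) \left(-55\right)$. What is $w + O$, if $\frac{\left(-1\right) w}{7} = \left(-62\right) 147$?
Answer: $61488$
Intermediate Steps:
$w = 63798$ ($w = - 7 \left(\left(-62\right) 147\right) = \left(-7\right) \left(-9114\right) = 63798$)
$O = -2310$ ($O = 42 \left(-55\right) = -2310$)
$w + O = 63798 - 2310 = 61488$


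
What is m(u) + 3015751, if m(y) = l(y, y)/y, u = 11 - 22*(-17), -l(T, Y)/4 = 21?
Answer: 165866293/55 ≈ 3.0158e+6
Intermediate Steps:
l(T, Y) = -84 (l(T, Y) = -4*21 = -84)
u = 385 (u = 11 + 374 = 385)
m(y) = -84/y
m(u) + 3015751 = -84/385 + 3015751 = -84*1/385 + 3015751 = -12/55 + 3015751 = 165866293/55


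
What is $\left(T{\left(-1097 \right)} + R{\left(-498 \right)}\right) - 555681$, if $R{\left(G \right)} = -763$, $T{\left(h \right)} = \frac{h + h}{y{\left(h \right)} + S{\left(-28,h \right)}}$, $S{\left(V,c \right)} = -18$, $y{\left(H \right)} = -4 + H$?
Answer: $- \frac{622658642}{1119} \approx -5.5644 \cdot 10^{5}$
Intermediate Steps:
$T{\left(h \right)} = \frac{2 h}{-22 + h}$ ($T{\left(h \right)} = \frac{h + h}{\left(-4 + h\right) - 18} = \frac{2 h}{-22 + h}$)
$\left(T{\left(-1097 \right)} + R{\left(-498 \right)}\right) - 555681 = \left(2 \left(-1097\right) \frac{1}{-22 - 1097} - 763\right) - 555681 = \left(2 \left(-1097\right) \frac{1}{-1119} - 763\right) - 555681 = \left(2 \left(-1097\right) \left(- \frac{1}{1119}\right) - 763\right) - 555681 = \left(\frac{2194}{1119} - 763\right) - 555681 = - \frac{851603}{1119} - 555681 = - \frac{622658642}{1119}$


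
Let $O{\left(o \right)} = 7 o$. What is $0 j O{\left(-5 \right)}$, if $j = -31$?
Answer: $0$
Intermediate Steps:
$0 j O{\left(-5 \right)} = 0 \left(-31\right) 7 \left(-5\right) = 0 \left(-35\right) = 0$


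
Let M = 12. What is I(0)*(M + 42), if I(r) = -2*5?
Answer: -540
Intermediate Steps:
I(r) = -10
I(0)*(M + 42) = -10*(12 + 42) = -10*54 = -540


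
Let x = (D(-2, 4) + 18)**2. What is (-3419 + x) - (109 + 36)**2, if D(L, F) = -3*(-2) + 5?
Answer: -23603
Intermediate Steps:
D(L, F) = 11 (D(L, F) = 6 + 5 = 11)
x = 841 (x = (11 + 18)**2 = 29**2 = 841)
(-3419 + x) - (109 + 36)**2 = (-3419 + 841) - (109 + 36)**2 = -2578 - 1*145**2 = -2578 - 1*21025 = -2578 - 21025 = -23603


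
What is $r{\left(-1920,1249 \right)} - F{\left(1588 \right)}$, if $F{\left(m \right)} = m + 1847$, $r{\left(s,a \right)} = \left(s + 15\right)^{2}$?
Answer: $3625590$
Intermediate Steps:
$r{\left(s,a \right)} = \left(15 + s\right)^{2}$
$F{\left(m \right)} = 1847 + m$
$r{\left(-1920,1249 \right)} - F{\left(1588 \right)} = \left(15 - 1920\right)^{2} - \left(1847 + 1588\right) = \left(-1905\right)^{2} - 3435 = 3629025 - 3435 = 3625590$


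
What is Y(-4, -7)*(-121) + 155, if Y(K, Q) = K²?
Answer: -1781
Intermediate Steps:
Y(-4, -7)*(-121) + 155 = (-4)²*(-121) + 155 = 16*(-121) + 155 = -1936 + 155 = -1781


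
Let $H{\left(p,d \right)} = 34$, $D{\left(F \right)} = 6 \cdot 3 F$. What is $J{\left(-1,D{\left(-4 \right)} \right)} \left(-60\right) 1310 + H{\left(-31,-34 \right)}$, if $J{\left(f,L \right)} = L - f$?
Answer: $5580634$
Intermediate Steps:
$D{\left(F \right)} = 18 F$
$J{\left(-1,D{\left(-4 \right)} \right)} \left(-60\right) 1310 + H{\left(-31,-34 \right)} = \left(18 \left(-4\right) - -1\right) \left(-60\right) 1310 + 34 = \left(-72 + 1\right) \left(-60\right) 1310 + 34 = \left(-71\right) \left(-60\right) 1310 + 34 = 4260 \cdot 1310 + 34 = 5580600 + 34 = 5580634$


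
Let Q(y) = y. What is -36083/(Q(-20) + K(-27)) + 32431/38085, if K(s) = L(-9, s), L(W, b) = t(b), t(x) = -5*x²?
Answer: 298616134/27916305 ≈ 10.697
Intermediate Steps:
L(W, b) = -5*b²
K(s) = -5*s²
-36083/(Q(-20) + K(-27)) + 32431/38085 = -36083/(-20 - 5*(-27)²) + 32431/38085 = -36083/(-20 - 5*729) + 32431*(1/38085) = -36083/(-20 - 3645) + 32431/38085 = -36083/(-3665) + 32431/38085 = -36083*(-1/3665) + 32431/38085 = 36083/3665 + 32431/38085 = 298616134/27916305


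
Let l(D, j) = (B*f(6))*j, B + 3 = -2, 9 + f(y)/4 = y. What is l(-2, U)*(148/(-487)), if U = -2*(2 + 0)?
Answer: 35520/487 ≈ 72.936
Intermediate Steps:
U = -4 (U = -2*2 = -4)
f(y) = -36 + 4*y
B = -5 (B = -3 - 2 = -5)
l(D, j) = 60*j (l(D, j) = (-5*(-36 + 4*6))*j = (-5*(-36 + 24))*j = (-5*(-12))*j = 60*j)
l(-2, U)*(148/(-487)) = (60*(-4))*(148/(-487)) = -35520*(-1)/487 = -240*(-148/487) = 35520/487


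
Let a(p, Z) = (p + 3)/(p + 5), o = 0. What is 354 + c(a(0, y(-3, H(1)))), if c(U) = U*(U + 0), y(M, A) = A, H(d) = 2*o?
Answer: 8859/25 ≈ 354.36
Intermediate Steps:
H(d) = 0 (H(d) = 2*0 = 0)
a(p, Z) = (3 + p)/(5 + p)
c(U) = U² (c(U) = U*U = U²)
354 + c(a(0, y(-3, H(1)))) = 354 + ((3 + 0)/(5 + 0))² = 354 + (3/5)² = 354 + ((⅕)*3)² = 354 + (⅗)² = 354 + 9/25 = 8859/25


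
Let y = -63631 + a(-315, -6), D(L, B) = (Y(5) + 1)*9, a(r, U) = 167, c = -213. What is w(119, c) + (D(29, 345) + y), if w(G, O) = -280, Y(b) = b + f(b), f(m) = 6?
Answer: -63636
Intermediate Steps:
Y(b) = 6 + b (Y(b) = b + 6 = 6 + b)
D(L, B) = 108 (D(L, B) = ((6 + 5) + 1)*9 = (11 + 1)*9 = 12*9 = 108)
y = -63464 (y = -63631 + 167 = -63464)
w(119, c) + (D(29, 345) + y) = -280 + (108 - 63464) = -280 - 63356 = -63636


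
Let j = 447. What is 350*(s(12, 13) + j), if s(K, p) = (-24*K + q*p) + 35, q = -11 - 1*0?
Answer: 17850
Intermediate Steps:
q = -11 (q = -11 + 0 = -11)
s(K, p) = 35 - 24*K - 11*p (s(K, p) = (-24*K - 11*p) + 35 = 35 - 24*K - 11*p)
350*(s(12, 13) + j) = 350*((35 - 24*12 - 11*13) + 447) = 350*((35 - 288 - 143) + 447) = 350*(-396 + 447) = 350*51 = 17850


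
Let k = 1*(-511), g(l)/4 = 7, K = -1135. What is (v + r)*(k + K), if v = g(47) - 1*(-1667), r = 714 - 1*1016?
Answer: -2292878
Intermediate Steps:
g(l) = 28 (g(l) = 4*7 = 28)
r = -302 (r = 714 - 1016 = -302)
v = 1695 (v = 28 - 1*(-1667) = 28 + 1667 = 1695)
k = -511
(v + r)*(k + K) = (1695 - 302)*(-511 - 1135) = 1393*(-1646) = -2292878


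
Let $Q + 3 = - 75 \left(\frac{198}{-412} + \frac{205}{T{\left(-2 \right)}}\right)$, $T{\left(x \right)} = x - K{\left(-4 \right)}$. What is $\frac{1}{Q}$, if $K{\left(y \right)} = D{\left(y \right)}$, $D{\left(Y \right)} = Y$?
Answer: $- \frac{103}{788409} \approx -0.00013064$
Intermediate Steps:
$K{\left(y \right)} = y$
$T{\left(x \right)} = 4 + x$ ($T{\left(x \right)} = x - -4 = x + 4 = 4 + x$)
$Q = - \frac{788409}{103}$ ($Q = -3 - 75 \left(\frac{198}{-412} + \frac{205}{4 - 2}\right) = -3 - 75 \left(198 \left(- \frac{1}{412}\right) + \frac{205}{2}\right) = -3 - 75 \left(- \frac{99}{206} + 205 \cdot \frac{1}{2}\right) = -3 - 75 \left(- \frac{99}{206} + \frac{205}{2}\right) = -3 - \frac{788100}{103} = - \frac{788409}{103} \approx -7654.5$)
$\frac{1}{Q} = \frac{1}{- \frac{788409}{103}} = - \frac{103}{788409}$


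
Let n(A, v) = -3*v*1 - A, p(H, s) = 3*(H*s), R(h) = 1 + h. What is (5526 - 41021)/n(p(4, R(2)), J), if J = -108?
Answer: -35495/288 ≈ -123.25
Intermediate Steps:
p(H, s) = 3*H*s
n(A, v) = -A - 3*v (n(A, v) = -3*v - A = -A - 3*v)
(5526 - 41021)/n(p(4, R(2)), J) = (5526 - 41021)/(-3*4*(1 + 2) - 3*(-108)) = -35495/(-3*4*3 + 324) = -35495/(-1*36 + 324) = -35495/(-36 + 324) = -35495/288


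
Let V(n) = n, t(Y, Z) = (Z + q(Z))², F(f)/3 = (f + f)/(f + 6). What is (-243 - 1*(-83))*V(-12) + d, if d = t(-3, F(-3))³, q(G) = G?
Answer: 2987904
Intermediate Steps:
F(f) = 6*f/(6 + f) (F(f) = 3*((f + f)/(f + 6)) = 3*((2*f)/(6 + f)) = 3*(2*f/(6 + f)) = 6*f/(6 + f))
t(Y, Z) = 4*Z² (t(Y, Z) = (Z + Z)² = (2*Z)² = 4*Z²)
d = 2985984 (d = (4*(6*(-3)/(6 - 3))²)³ = (4*(6*(-3)/3)²)³ = (4*(6*(-3)*(⅓))²)³ = (4*(-6)²)³ = (4*36)³ = 144³ = 2985984)
(-243 - 1*(-83))*V(-12) + d = (-243 - 1*(-83))*(-12) + 2985984 = (-243 + 83)*(-12) + 2985984 = -160*(-12) + 2985984 = 1920 + 2985984 = 2987904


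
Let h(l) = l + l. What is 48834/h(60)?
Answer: 8139/20 ≈ 406.95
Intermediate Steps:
h(l) = 2*l
48834/h(60) = 48834/((2*60)) = 48834/120 = 48834*(1/120) = 8139/20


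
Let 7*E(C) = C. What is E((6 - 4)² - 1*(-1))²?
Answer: 25/49 ≈ 0.51020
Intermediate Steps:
E(C) = C/7
E((6 - 4)² - 1*(-1))² = (((6 - 4)² - 1*(-1))/7)² = ((2² + 1)/7)² = ((4 + 1)/7)² = ((⅐)*5)² = (5/7)² = 25/49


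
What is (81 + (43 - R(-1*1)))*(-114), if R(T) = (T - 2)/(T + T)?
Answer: -13965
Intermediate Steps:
R(T) = (-2 + T)/(2*T) (R(T) = (-2 + T)/((2*T)) = (-2 + T)*(1/(2*T)) = (-2 + T)/(2*T))
(81 + (43 - R(-1*1)))*(-114) = (81 + (43 - (-2 - 1*1)/(2*((-1*1)))))*(-114) = (81 + (43 - (-2 - 1)/(2*(-1))))*(-114) = (81 + (43 - (-1)*(-3)/2))*(-114) = (81 + (43 - 1*3/2))*(-114) = (81 + (43 - 3/2))*(-114) = (81 + 83/2)*(-114) = (245/2)*(-114) = -13965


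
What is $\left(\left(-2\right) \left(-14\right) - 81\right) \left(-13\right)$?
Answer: $689$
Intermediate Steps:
$\left(\left(-2\right) \left(-14\right) - 81\right) \left(-13\right) = \left(28 - 81\right) \left(-13\right) = \left(-53\right) \left(-13\right) = 689$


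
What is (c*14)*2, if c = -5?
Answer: -140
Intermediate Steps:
(c*14)*2 = -5*14*2 = -70*2 = -140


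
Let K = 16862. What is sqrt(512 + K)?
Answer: sqrt(17374) ≈ 131.81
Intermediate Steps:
sqrt(512 + K) = sqrt(512 + 16862) = sqrt(17374)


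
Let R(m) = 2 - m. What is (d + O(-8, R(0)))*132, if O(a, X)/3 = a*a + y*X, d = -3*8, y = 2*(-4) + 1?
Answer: 16632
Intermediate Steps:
y = -7 (y = -8 + 1 = -7)
d = -24
O(a, X) = -21*X + 3*a**2 (O(a, X) = 3*(a*a - 7*X) = 3*(a**2 - 7*X) = -21*X + 3*a**2)
(d + O(-8, R(0)))*132 = (-24 + (-21*(2 - 1*0) + 3*(-8)**2))*132 = (-24 + (-21*(2 + 0) + 3*64))*132 = (-24 + (-21*2 + 192))*132 = (-24 + (-42 + 192))*132 = (-24 + 150)*132 = 126*132 = 16632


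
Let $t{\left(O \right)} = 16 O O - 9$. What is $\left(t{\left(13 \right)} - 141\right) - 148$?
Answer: $2406$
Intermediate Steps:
$t{\left(O \right)} = -9 + 16 O^{2}$ ($t{\left(O \right)} = 16 O^{2} - 9 = -9 + 16 O^{2}$)
$\left(t{\left(13 \right)} - 141\right) - 148 = \left(\left(-9 + 16 \cdot 13^{2}\right) - 141\right) - 148 = \left(\left(-9 + 16 \cdot 169\right) - 141\right) - 148 = \left(\left(-9 + 2704\right) - 141\right) - 148 = \left(2695 - 141\right) - 148 = 2554 - 148 = 2406$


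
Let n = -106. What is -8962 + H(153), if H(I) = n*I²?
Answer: -2490316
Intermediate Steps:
H(I) = -106*I²
-8962 + H(153) = -8962 - 106*153² = -8962 - 106*23409 = -8962 - 2481354 = -2490316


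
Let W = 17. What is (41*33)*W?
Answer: 23001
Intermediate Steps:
(41*33)*W = (41*33)*17 = 1353*17 = 23001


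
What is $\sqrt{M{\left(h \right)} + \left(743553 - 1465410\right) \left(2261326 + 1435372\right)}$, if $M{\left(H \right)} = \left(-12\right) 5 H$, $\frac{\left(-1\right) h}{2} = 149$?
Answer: $3 i \sqrt{296498590034} \approx 1.6336 \cdot 10^{6} i$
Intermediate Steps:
$h = -298$ ($h = \left(-2\right) 149 = -298$)
$M{\left(H \right)} = - 60 H$
$\sqrt{M{\left(h \right)} + \left(743553 - 1465410\right) \left(2261326 + 1435372\right)} = \sqrt{\left(-60\right) \left(-298\right) + \left(743553 - 1465410\right) \left(2261326 + 1435372\right)} = \sqrt{17880 - 2668487328186} = \sqrt{-2668487310306} = 3 i \sqrt{296498590034}$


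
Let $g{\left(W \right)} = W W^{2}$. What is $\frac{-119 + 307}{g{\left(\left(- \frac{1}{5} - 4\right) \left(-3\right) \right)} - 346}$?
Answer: $\frac{23500}{206797} \approx 0.11364$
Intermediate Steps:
$g{\left(W \right)} = W^{3}$
$\frac{-119 + 307}{g{\left(\left(- \frac{1}{5} - 4\right) \left(-3\right) \right)} - 346} = \frac{-119 + 307}{\left(\left(- \frac{1}{5} - 4\right) \left(-3\right)\right)^{3} - 346} = \frac{188}{\left(\left(\left(-1\right) \frac{1}{5} - 4\right) \left(-3\right)\right)^{3} - 346} = \frac{188}{\left(\left(- \frac{1}{5} - 4\right) \left(-3\right)\right)^{3} - 346} = \frac{188}{\left(\left(- \frac{21}{5}\right) \left(-3\right)\right)^{3} - 346} = \frac{188}{\left(\frac{63}{5}\right)^{3} - 346} = \frac{188}{\frac{250047}{125} - 346} = \frac{188}{\frac{206797}{125}} = 188 \cdot \frac{125}{206797} = \frac{23500}{206797}$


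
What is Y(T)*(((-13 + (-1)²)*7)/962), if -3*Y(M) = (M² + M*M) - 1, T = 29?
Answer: 23534/481 ≈ 48.927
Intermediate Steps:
Y(M) = ⅓ - 2*M²/3 (Y(M) = -((M² + M*M) - 1)/3 = -((M² + M²) - 1)/3 = -(2*M² - 1)/3 = -(-1 + 2*M²)/3 = ⅓ - 2*M²/3)
Y(T)*(((-13 + (-1)²)*7)/962) = (⅓ - ⅔*29²)*(((-13 + (-1)²)*7)/962) = (⅓ - ⅔*841)*(((-13 + 1)*7)*(1/962)) = (⅓ - 1682/3)*(-12*7*(1/962)) = -(-47068)/962 = -1681/3*(-42/481) = 23534/481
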